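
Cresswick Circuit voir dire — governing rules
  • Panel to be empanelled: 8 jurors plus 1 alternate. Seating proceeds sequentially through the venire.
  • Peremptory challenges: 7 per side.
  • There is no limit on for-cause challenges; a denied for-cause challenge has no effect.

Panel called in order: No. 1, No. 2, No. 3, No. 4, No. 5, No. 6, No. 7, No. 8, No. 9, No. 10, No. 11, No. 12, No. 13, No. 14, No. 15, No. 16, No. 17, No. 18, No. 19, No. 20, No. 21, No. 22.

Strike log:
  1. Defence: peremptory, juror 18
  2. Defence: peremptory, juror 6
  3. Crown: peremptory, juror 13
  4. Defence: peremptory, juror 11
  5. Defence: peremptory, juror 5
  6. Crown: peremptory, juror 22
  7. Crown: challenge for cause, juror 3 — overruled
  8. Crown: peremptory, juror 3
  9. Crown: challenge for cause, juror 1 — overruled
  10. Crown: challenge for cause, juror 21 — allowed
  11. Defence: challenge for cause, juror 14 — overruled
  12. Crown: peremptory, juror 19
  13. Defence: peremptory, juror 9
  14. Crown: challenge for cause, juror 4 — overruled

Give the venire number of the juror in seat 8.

Removed: #3, #5, #6, #9, #11, #13, #18, #19, #21, #22. (#1, #4, #14 stay — for-cause denied.)
Seating in order: seats 1–8 → #1, #2, #4, #7, #8, #10, #12, #14; alternates → #15.
So seat 8 is #14.

14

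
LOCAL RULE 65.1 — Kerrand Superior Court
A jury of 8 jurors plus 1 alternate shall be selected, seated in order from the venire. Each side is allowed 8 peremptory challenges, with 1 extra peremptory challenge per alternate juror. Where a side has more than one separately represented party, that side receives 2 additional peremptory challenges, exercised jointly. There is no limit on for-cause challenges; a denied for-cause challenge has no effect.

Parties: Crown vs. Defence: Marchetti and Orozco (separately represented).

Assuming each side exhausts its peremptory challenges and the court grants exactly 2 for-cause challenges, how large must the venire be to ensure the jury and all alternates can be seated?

31

Seats to fill: 8 + 1 alternates = 9.
Peremptories — Crown: 8 + 1×1 = 9; Defence: 8 + 1×1 + 2 = 11; total 20.
For-cause removals: 2.
Minimum venire: 9 + 20 + 2 = 31.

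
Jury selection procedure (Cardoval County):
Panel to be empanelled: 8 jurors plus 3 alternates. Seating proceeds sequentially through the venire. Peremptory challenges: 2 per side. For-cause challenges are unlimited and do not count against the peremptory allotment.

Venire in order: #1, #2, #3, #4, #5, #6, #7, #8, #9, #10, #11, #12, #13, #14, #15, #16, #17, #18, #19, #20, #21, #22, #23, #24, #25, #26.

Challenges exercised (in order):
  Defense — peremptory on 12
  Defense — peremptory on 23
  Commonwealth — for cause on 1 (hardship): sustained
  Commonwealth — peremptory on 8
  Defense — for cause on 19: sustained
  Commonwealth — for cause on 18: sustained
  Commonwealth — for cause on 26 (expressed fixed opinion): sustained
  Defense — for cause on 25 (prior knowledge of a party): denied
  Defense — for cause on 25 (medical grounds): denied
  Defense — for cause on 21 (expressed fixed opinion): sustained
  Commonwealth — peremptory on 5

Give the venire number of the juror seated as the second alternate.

14

Removed: #1, #5, #8, #12, #18, #19, #21, #23, #26. (#25 stays — for-cause denied.)
Seating in order: seats 1–8 → #2, #3, #4, #6, #7, #9, #10, #11; alternates → #13, #14, #15.
So alternate 2 is #14.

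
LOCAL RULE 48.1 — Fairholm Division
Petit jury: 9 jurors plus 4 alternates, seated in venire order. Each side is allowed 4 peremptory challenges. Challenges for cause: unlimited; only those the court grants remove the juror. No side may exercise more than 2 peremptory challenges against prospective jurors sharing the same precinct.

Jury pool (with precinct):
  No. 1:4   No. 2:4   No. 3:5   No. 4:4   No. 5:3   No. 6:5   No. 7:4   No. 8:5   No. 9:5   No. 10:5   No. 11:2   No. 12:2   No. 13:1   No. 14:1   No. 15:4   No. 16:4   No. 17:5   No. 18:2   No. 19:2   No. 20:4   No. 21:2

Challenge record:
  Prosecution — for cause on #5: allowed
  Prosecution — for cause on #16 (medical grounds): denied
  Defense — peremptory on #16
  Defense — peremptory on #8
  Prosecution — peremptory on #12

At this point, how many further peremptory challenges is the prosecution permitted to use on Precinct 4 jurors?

2

Prosecution peremptories so far: #12 — 1 of 4 used, 3 left overall.
Against Precinct 4: none yet — per-precinct cap 2 leaves 2.
Binding limit: min(3, 2) = 2.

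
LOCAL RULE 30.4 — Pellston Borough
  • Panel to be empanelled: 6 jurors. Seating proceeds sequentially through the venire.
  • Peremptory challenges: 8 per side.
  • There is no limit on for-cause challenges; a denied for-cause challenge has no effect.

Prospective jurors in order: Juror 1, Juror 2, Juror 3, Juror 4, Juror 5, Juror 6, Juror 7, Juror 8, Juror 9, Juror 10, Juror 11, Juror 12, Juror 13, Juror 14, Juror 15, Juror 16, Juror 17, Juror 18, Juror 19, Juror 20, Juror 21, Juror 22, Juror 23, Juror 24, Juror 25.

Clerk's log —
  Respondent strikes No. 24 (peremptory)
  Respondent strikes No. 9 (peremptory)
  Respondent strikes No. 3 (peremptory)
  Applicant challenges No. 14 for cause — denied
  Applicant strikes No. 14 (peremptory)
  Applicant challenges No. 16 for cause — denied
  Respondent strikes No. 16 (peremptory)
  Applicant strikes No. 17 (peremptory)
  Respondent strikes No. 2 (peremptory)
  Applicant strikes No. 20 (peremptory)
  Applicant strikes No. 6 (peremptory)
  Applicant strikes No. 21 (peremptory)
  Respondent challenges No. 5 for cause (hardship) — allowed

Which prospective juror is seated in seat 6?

Removed: #2, #3, #5, #6, #9, #14, #16, #17, #20, #21, #24.
Seating in order: seats 1–6 → #1, #4, #7, #8, #10, #11.
So seat 6 is #11.

11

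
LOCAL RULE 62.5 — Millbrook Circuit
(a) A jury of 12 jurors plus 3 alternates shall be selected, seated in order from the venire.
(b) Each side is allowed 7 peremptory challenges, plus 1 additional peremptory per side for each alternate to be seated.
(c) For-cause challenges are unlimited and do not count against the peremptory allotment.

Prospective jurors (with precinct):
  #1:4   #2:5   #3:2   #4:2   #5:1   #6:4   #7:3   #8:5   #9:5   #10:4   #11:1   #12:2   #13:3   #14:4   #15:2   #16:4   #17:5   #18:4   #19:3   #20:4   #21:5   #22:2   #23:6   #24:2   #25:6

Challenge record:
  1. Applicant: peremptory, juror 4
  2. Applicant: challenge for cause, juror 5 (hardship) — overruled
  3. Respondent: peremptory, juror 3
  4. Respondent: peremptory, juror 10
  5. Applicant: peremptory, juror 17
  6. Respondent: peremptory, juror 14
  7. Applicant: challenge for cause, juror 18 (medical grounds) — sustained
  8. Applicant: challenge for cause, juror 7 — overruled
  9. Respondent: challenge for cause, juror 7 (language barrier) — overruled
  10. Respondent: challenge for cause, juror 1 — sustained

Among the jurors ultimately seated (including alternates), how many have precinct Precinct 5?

4

Removed: #1, #3, #4, #10, #14, #17, #18.
Seated (15 incl. alternates): #2, #5, #6, #7, #8, #9, #11, #12, #13, #15, #16, #19, #20, #21, #22.
Of those, in Precinct 5: #2, #8, #9, #21 → 4.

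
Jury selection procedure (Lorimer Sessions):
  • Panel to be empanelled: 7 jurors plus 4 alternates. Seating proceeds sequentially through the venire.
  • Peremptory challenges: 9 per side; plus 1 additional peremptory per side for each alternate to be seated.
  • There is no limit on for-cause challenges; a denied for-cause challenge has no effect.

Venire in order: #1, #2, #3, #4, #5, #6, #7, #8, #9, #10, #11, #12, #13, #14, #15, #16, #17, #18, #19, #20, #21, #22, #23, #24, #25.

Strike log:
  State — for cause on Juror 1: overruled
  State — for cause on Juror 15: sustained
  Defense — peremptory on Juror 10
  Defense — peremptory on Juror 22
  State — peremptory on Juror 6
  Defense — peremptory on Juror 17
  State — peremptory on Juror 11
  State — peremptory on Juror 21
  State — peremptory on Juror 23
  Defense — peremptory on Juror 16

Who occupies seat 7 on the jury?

8

Removed: #6, #10, #11, #15, #16, #17, #21, #22, #23. (#1 stays — for-cause denied.)
Seating in order: seats 1–7 → #1, #2, #3, #4, #5, #7, #8; alternates → #9, #12, #13, #14.
So seat 7 is #8.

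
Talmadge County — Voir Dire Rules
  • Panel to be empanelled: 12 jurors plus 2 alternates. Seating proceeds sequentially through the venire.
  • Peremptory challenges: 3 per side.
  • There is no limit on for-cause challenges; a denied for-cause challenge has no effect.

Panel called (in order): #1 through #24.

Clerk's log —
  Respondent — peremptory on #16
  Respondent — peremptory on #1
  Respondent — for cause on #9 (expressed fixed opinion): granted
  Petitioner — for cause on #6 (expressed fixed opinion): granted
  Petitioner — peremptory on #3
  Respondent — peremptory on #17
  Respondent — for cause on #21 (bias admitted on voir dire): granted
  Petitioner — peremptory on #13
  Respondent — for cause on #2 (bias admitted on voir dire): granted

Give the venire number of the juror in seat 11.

Removed: #1, #2, #3, #6, #9, #13, #16, #17, #21.
Filling seats in venire order through position 11: #4, #5, #7, #8, #10, #11, #12, #14, #15, #18, #19.
So seat 11 is #19.

19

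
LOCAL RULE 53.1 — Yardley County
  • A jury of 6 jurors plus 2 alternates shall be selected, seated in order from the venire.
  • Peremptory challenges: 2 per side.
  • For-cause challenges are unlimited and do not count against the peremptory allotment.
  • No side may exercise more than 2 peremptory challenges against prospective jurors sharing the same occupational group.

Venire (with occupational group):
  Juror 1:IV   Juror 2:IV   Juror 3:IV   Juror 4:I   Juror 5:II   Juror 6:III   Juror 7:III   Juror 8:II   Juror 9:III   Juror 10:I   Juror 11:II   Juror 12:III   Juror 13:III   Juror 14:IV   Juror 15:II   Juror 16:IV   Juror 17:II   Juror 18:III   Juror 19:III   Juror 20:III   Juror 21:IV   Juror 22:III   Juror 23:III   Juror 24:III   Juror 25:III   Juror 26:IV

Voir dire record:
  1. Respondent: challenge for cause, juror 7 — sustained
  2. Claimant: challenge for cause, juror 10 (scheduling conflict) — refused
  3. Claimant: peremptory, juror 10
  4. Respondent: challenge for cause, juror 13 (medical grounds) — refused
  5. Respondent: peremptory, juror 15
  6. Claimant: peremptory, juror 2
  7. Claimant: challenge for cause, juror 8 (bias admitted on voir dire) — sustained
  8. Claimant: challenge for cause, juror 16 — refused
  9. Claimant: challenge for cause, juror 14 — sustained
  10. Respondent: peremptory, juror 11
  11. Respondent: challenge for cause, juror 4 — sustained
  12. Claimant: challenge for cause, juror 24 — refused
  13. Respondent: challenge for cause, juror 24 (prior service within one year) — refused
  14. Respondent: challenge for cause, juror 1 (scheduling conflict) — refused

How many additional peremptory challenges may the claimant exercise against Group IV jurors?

0

Claimant peremptories so far: #10, #2 — 2 of 2 used, 0 left overall.
Against Group IV: #2 — 1 used; per-group cap 2 leaves 1.
Binding limit: min(0, 1) = 0.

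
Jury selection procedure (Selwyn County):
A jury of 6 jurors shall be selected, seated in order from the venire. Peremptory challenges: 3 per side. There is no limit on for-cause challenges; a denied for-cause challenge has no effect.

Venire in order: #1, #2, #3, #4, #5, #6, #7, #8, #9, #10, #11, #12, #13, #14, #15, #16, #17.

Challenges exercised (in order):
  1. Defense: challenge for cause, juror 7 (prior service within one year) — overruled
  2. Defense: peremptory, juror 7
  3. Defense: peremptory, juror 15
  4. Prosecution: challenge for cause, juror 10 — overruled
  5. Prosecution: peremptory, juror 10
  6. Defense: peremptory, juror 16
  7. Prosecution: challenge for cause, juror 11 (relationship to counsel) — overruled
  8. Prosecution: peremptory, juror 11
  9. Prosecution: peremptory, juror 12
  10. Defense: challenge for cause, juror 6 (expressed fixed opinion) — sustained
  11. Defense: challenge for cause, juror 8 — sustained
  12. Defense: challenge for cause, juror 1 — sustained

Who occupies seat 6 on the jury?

Removed: #1, #6, #7, #8, #10, #11, #12, #15, #16.
Seating in order: seats 1–6 → #2, #3, #4, #5, #9, #13.
So seat 6 is #13.

13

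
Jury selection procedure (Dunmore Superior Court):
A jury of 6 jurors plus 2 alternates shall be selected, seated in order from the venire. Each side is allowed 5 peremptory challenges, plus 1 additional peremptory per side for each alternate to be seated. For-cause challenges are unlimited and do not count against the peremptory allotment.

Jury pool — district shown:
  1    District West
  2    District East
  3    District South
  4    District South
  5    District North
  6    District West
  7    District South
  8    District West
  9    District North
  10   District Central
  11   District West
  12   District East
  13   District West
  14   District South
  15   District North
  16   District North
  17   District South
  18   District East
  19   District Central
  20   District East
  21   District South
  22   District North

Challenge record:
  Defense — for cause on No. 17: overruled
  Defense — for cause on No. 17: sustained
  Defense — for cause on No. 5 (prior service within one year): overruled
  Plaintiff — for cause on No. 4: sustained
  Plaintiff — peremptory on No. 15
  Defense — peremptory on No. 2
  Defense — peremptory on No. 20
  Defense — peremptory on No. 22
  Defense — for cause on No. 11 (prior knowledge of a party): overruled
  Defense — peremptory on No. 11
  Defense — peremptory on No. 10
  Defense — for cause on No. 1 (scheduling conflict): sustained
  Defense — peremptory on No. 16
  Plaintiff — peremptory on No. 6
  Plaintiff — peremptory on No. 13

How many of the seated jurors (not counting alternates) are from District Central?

0

Removed: #1, #2, #4, #6, #10, #11, #13, #15, #16, #17, #20, #22.
Seated jurors 1–6: #3, #5, #7, #8, #9, #12 (alternates #14, #18 not counted).
None of those are in District Central → 0.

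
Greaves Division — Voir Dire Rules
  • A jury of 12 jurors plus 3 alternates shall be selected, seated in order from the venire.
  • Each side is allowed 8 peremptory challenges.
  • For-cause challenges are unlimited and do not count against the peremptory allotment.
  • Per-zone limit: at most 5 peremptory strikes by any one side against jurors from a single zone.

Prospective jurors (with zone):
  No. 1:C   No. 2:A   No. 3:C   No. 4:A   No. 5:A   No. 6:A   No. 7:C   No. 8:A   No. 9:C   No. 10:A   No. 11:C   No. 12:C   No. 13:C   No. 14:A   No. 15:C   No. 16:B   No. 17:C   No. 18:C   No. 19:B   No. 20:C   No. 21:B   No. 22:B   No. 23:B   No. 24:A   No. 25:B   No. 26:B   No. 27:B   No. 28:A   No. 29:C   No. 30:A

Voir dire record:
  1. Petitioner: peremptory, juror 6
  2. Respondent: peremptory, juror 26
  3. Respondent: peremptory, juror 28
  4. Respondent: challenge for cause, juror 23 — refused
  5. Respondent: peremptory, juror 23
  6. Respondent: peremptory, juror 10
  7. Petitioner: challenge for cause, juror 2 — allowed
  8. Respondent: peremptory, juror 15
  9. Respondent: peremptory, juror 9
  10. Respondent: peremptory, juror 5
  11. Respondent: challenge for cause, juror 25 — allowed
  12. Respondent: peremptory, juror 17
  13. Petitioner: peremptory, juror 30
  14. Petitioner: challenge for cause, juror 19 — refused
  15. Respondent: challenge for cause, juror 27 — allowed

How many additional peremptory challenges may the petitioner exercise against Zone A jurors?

3

Petitioner peremptories so far: #6, #30 — 2 of 8 used, 6 left overall.
Against Zone A: #6, #30 — 2 used; per-zone cap 5 leaves 3.
Binding limit: min(6, 3) = 3.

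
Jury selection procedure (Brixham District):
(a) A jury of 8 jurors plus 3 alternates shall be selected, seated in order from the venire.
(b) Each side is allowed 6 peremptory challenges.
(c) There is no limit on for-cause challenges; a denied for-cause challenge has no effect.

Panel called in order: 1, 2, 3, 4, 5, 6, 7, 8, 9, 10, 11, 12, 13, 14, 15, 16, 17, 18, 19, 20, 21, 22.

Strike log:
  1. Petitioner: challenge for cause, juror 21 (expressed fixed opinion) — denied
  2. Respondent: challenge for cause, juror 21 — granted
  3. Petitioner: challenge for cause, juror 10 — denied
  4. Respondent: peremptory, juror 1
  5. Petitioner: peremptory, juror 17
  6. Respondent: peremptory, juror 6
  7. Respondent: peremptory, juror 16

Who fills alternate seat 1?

11

Removed: #1, #6, #16, #17, #21. (#10 stays — for-cause denied.)
Seating in order: seats 1–8 → #2, #3, #4, #5, #7, #8, #9, #10; alternates → #11, #12, #13.
So alternate 1 is #11.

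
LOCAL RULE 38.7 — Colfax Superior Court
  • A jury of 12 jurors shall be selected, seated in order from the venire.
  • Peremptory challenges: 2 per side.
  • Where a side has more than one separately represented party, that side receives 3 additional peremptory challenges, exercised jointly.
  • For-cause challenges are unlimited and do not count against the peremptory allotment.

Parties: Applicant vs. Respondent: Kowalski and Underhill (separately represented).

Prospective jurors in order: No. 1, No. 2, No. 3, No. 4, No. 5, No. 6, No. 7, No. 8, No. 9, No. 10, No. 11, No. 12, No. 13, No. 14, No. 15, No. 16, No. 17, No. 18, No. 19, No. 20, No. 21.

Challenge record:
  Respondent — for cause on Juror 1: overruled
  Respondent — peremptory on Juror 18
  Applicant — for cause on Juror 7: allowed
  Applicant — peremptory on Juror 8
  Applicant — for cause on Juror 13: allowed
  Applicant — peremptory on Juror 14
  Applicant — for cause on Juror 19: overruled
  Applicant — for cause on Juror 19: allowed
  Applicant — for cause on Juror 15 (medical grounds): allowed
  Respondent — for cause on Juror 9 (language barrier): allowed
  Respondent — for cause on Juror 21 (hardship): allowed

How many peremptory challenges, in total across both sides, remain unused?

4

Applicant allotment: 2. Respondent allotment: 2 base + 3 multi-party = 5.
Applicant peremptories used: #8, #14 — 2 (for-cause on #7, #13, #19, #19, #15 don't count).
Respondent peremptories used: #18 — 1 (for-cause on #1, #9, #21 don't count).
Remaining: (2 − 2) + (5 − 1) = 4.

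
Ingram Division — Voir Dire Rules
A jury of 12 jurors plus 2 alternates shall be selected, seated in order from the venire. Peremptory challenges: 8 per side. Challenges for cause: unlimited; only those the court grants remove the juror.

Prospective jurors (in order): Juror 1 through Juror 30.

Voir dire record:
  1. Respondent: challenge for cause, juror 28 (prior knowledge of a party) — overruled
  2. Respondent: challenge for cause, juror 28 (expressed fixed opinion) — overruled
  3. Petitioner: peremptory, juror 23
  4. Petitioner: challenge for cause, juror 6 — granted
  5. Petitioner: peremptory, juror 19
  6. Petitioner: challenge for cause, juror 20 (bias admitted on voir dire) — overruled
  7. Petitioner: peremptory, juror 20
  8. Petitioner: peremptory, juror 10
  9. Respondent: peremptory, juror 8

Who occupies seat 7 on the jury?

9

Removed: #6, #8, #10, #19, #20, #23. (#28 stays — for-cause denied.)
Seating in order: seats 1–12 → #1, #2, #3, #4, #5, #7, #9, #11, #12, #13, #14, #15; alternates → #16, #17.
So seat 7 is #9.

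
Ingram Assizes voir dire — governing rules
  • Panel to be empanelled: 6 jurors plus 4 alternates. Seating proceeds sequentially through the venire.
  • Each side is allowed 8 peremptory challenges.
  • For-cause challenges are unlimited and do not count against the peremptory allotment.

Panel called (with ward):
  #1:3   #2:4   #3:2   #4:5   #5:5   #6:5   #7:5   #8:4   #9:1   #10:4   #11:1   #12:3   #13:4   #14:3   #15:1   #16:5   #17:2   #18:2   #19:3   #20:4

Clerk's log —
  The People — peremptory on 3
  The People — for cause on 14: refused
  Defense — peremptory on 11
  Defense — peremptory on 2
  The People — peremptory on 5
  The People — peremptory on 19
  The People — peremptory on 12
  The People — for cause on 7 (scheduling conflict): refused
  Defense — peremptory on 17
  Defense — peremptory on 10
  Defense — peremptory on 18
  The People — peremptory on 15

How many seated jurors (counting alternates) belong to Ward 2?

Removed: #2, #3, #5, #10, #11, #12, #15, #17, #18, #19.
Seated (10 incl. alternates): #1, #4, #6, #7, #8, #9, #13, #14, #16, #20.
None of those are in Ward 2 → 0.

0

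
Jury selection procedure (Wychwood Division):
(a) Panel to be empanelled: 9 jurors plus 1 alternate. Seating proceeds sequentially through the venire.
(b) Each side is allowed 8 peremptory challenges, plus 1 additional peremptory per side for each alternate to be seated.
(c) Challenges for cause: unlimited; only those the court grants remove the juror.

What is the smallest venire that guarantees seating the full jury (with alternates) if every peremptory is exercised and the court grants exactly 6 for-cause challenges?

34

Seats to fill: 9 + 1 alternates = 10.
Peremptories: 8 + 1×1 = 9 per side × 2 sides = 18.
For-cause removals: 6.
Minimum venire: 10 + 18 + 6 = 34.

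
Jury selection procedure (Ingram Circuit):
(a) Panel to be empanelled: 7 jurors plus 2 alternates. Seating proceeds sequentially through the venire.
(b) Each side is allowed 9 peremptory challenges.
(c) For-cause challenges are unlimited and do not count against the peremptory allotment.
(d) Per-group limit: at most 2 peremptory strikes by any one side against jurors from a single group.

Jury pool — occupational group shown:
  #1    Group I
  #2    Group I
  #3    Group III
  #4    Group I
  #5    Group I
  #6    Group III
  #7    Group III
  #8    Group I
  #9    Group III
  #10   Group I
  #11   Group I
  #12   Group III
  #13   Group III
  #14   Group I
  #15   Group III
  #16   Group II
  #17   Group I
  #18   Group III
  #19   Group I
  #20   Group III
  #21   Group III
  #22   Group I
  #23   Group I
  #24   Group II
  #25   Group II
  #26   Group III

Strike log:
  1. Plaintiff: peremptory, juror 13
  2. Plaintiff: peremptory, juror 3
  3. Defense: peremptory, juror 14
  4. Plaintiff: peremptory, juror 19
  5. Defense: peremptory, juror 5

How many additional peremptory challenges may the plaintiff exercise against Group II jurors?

Plaintiff peremptories so far: #13, #3, #19 — 3 of 9 used, 6 left overall.
Against Group II: none yet — per-group cap 2 leaves 2.
Binding limit: min(6, 2) = 2.

2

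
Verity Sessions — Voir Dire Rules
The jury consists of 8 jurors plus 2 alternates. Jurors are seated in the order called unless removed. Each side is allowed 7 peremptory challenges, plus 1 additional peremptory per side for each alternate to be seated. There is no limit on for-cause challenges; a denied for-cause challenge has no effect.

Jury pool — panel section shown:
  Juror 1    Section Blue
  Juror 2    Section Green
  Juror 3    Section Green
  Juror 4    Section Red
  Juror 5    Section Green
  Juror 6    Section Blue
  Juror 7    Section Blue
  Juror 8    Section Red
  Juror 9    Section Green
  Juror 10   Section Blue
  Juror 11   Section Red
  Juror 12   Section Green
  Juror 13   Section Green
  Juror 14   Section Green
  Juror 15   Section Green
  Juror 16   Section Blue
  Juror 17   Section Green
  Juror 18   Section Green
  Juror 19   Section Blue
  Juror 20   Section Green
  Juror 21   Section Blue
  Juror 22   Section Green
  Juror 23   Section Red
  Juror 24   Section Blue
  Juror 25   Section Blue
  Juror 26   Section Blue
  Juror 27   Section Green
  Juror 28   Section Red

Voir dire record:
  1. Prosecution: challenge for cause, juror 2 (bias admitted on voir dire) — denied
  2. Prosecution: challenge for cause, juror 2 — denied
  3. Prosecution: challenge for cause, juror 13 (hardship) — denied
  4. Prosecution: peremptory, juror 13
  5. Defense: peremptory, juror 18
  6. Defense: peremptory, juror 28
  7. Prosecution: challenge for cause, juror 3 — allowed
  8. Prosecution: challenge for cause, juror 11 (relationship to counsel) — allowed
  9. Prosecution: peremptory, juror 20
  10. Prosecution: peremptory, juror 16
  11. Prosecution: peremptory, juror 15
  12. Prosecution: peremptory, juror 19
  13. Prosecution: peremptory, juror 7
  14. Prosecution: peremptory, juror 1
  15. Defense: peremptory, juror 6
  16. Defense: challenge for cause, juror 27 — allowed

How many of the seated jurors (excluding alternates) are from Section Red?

Removed: #1, #3, #6, #7, #11, #13, #15, #16, #18, #19, #20, #27, #28.
Seated jurors 1–8: #2, #4, #5, #8, #9, #10, #12, #14 (alternates #17, #21 not counted).
Of those, in Section Red: #4, #8 → 2.

2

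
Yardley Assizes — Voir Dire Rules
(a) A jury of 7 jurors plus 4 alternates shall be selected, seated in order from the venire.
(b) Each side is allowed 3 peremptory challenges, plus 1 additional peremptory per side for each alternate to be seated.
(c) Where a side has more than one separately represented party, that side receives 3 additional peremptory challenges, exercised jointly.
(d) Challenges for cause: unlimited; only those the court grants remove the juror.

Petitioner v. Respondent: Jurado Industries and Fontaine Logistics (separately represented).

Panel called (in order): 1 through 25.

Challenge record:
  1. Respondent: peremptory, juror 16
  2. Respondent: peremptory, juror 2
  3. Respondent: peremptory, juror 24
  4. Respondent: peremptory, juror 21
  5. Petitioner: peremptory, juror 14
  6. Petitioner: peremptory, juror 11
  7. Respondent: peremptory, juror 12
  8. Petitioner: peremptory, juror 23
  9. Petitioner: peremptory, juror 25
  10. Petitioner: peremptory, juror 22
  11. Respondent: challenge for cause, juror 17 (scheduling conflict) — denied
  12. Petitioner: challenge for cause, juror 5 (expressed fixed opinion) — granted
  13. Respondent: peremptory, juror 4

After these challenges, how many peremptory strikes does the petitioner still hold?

2

Petitioner allotment: 3 base + 1 × 4 alternates = 7.
Petitioner peremptories used: #14, #11, #23, #25, #22 — 5 (the for-cause on #5 doesn't count).
Remaining: 7 − 5 = 2.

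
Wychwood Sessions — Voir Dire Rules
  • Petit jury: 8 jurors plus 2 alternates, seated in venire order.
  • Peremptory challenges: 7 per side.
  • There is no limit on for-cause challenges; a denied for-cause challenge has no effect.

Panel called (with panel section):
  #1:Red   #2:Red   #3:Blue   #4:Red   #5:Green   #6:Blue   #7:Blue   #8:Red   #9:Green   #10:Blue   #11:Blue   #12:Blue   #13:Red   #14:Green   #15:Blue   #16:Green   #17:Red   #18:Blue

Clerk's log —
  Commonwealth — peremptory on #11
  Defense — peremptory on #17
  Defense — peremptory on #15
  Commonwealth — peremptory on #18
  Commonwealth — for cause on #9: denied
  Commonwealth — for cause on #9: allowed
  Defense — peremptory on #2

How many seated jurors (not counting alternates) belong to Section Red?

3

Removed: #2, #9, #11, #15, #17, #18.
Seated jurors 1–8: #1, #3, #4, #5, #6, #7, #8, #10 (alternates #12, #13 not counted).
Of those, in Section Red: #1, #4, #8 → 3.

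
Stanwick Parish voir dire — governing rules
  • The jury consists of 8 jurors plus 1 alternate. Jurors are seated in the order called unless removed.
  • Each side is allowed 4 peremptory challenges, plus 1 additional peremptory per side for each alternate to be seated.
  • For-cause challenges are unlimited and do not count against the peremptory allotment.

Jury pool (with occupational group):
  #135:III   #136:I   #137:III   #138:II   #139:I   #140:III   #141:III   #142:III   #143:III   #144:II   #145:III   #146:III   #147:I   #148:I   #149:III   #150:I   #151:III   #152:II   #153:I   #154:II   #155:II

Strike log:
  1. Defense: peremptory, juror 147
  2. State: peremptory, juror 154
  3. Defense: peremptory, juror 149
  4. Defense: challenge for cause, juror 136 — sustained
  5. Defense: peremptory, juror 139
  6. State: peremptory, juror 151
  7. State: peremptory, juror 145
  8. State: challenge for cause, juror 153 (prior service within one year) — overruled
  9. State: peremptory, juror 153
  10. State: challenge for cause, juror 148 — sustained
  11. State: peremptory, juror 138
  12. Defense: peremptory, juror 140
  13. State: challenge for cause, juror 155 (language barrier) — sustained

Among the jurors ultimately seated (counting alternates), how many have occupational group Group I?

1

Removed: #136, #138, #139, #140, #145, #147, #148, #149, #151, #153, #154, #155.
Seated (9 incl. alternates): #135, #137, #141, #142, #143, #144, #146, #150, #152.
Of those, in Group I: #150 → 1.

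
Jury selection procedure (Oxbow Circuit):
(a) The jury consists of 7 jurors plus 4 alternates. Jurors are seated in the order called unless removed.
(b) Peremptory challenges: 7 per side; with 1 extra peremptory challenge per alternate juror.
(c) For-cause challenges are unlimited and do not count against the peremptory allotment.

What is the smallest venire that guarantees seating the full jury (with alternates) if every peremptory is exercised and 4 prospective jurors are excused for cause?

Seats to fill: 7 + 4 alternates = 11.
Peremptories: 7 + 1×4 = 11 per side × 2 sides = 22.
For-cause removals: 4.
Minimum venire: 11 + 22 + 4 = 37.

37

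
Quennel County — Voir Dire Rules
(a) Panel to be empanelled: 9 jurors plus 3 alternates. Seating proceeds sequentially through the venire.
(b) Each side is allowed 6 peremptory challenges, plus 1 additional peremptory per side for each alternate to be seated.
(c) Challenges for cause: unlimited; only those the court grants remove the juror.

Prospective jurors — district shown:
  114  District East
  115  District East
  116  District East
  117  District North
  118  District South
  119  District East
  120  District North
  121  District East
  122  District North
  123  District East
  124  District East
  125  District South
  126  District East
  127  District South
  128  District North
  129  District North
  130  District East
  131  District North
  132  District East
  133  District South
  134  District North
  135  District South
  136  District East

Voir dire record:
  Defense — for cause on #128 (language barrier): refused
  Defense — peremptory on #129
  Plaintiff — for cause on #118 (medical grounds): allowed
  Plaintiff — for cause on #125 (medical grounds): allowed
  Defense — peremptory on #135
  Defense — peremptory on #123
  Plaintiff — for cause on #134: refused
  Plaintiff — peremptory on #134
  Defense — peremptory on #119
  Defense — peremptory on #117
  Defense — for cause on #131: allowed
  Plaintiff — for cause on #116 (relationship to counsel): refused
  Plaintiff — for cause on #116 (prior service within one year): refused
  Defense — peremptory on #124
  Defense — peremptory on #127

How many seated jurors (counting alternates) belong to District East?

Removed: #117, #118, #119, #123, #124, #125, #127, #129, #131, #134, #135.
Seated (12 incl. alternates): #114, #115, #116, #120, #121, #122, #126, #128, #130, #132, #133, #136.
Of those, in District East: #114, #115, #116, #121, #126, #130, #132, #136 → 8.

8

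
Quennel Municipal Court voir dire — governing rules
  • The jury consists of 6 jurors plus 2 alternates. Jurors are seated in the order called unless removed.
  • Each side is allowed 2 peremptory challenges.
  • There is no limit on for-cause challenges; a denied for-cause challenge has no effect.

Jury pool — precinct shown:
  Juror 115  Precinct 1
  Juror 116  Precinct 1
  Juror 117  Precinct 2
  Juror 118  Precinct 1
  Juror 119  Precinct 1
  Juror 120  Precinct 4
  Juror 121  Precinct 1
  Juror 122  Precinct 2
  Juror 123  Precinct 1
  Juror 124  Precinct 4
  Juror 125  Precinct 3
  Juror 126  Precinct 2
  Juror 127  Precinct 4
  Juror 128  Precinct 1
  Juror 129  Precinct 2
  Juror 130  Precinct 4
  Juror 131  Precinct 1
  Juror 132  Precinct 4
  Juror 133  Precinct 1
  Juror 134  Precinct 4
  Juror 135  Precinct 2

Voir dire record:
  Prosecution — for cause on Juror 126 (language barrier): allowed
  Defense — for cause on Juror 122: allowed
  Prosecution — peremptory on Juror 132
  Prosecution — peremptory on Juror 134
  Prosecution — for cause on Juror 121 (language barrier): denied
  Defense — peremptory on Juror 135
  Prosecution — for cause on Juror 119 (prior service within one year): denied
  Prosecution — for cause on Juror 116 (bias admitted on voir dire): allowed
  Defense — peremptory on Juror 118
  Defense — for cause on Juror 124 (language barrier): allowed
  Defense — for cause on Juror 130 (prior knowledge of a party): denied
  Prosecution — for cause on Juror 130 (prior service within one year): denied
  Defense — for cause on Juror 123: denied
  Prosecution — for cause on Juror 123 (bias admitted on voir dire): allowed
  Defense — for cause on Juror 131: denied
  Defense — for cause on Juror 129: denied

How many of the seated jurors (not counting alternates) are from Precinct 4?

Removed: #116, #118, #122, #123, #124, #126, #132, #134, #135.
Seated jurors 1–6: #115, #117, #119, #120, #121, #125 (alternates #127, #128 not counted).
Of those, in Precinct 4: #120 → 1.

1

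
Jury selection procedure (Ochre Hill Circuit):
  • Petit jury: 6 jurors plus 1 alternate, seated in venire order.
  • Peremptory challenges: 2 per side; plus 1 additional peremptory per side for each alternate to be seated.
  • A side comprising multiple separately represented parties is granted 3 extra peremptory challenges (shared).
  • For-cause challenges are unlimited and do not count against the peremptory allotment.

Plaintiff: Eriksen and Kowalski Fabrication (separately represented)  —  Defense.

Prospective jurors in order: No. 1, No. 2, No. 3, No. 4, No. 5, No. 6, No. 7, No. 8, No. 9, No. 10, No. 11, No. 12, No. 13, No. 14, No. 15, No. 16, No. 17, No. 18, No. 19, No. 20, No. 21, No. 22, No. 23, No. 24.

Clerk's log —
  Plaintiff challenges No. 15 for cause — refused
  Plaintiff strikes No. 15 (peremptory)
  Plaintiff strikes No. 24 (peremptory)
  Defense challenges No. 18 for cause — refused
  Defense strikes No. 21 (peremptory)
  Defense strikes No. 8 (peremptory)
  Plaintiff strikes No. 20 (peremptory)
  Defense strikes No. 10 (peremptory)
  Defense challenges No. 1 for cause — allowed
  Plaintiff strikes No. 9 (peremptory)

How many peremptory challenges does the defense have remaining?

Defense allotment: 2 base + 1 × 1 alternate = 3.
Defense peremptories used: #21, #8, #10 — 3 (for-cause on #18, #1 don't count).
Remaining: 3 − 3 = 0.

0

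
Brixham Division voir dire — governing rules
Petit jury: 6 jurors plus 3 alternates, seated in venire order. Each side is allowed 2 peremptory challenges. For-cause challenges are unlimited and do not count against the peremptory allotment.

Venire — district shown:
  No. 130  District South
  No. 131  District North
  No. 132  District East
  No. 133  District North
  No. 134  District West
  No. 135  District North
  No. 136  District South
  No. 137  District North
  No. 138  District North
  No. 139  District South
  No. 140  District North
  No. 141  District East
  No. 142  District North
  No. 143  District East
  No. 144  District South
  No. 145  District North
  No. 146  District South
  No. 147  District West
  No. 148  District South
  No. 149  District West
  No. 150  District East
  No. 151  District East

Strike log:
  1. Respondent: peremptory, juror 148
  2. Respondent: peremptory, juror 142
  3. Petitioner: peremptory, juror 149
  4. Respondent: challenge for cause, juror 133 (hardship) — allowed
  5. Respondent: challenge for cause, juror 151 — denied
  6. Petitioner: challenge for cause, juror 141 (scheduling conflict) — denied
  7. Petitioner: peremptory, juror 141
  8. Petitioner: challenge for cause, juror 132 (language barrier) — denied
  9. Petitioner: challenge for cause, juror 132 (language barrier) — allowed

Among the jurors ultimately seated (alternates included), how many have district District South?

3

Removed: #132, #133, #141, #142, #148, #149.
Seated (9 incl. alternates): #130, #131, #134, #135, #136, #137, #138, #139, #140.
Of those, in District South: #130, #136, #139 → 3.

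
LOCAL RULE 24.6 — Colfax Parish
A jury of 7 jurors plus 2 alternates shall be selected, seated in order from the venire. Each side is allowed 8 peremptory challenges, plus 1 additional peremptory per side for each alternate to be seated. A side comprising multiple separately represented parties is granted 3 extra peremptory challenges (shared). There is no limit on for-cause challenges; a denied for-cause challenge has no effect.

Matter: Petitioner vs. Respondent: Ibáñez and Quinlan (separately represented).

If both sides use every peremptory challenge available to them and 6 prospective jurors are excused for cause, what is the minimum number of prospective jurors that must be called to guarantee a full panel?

Seats to fill: 7 + 2 alternates = 9.
Peremptories — Petitioner: 8 + 1×2 = 10; Respondent: 8 + 1×2 + 3 = 13; total 23.
For-cause removals: 6.
Minimum venire: 9 + 23 + 6 = 38.

38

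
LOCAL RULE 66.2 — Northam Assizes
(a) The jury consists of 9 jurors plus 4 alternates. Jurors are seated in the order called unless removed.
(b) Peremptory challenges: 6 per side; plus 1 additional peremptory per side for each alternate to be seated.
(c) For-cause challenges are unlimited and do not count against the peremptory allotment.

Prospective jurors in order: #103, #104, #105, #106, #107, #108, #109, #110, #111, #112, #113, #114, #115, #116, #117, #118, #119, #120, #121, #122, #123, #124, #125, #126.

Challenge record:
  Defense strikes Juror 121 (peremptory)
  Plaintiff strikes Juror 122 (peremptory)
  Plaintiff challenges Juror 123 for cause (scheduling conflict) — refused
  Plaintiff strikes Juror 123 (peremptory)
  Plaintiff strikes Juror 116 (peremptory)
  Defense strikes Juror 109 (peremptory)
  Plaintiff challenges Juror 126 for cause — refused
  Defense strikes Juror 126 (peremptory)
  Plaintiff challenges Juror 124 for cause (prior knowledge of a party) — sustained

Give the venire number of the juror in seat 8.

Removed: #109, #116, #121, #122, #123, #124, #126.
Seating in order: seats 1–9 → #103, #104, #105, #106, #107, #108, #110, #111, #112; alternates → #113, #114, #115, #117.
So seat 8 is #111.

111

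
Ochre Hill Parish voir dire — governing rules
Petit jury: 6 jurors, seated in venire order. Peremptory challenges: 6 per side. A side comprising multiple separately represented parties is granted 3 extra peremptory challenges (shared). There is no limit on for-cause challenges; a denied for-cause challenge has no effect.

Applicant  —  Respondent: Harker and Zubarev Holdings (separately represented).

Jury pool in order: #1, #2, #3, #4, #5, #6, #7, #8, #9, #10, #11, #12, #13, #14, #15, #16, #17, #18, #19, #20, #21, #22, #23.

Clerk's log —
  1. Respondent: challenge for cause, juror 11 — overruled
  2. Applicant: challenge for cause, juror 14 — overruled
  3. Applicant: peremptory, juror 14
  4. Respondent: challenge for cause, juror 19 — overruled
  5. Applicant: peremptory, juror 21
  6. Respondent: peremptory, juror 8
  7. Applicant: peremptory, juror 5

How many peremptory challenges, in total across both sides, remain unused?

Applicant allotment: 6. Respondent allotment: 6 base + 3 multi-party = 9.
Applicant peremptories used: #14, #21, #5 — 3 (the for-cause on #14 doesn't count).
Respondent peremptories used: #8 — 1 (for-cause on #11, #19 don't count).
Remaining: (6 − 3) + (9 − 1) = 11.

11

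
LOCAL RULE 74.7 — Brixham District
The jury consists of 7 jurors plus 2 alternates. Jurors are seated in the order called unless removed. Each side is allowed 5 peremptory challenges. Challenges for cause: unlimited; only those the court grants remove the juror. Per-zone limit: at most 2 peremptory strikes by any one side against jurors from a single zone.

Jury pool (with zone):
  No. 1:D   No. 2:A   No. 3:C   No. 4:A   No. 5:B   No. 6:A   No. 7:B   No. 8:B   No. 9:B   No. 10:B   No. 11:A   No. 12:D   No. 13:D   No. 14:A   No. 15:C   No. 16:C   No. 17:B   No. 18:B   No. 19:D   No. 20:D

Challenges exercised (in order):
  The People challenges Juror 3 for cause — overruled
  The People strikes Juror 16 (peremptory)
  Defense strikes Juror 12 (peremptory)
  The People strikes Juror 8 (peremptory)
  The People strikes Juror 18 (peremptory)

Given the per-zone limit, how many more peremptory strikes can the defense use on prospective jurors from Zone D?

Defense peremptories so far: #12 — 1 of 5 used, 4 left overall.
Against Zone D: #12 — 1 used; per-zone cap 2 leaves 1.
Binding limit: min(4, 1) = 1.

1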